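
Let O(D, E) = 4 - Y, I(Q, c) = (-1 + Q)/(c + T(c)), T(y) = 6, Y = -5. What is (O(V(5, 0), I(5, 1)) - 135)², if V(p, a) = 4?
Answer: 15876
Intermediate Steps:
I(Q, c) = (-1 + Q)/(6 + c) (I(Q, c) = (-1 + Q)/(c + 6) = (-1 + Q)/(6 + c))
O(D, E) = 9 (O(D, E) = 4 - 1*(-5) = 4 + 5 = 9)
(O(V(5, 0), I(5, 1)) - 135)² = (9 - 135)² = (-126)² = 15876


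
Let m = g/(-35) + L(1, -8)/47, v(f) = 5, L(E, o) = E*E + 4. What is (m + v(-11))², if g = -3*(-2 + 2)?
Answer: 57600/2209 ≈ 26.075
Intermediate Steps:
g = 0 (g = -3*0 = 0)
L(E, o) = 4 + E² (L(E, o) = E² + 4 = 4 + E²)
m = 5/47 (m = 0/(-35) + (4 + 1²)/47 = 0*(-1/35) + (4 + 1)*(1/47) = 0 + 5*(1/47) = 0 + 5/47 = 5/47 ≈ 0.10638)
(m + v(-11))² = (5/47 + 5)² = (240/47)² = 57600/2209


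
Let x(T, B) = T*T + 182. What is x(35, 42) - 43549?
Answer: -42142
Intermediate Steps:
x(T, B) = 182 + T² (x(T, B) = T² + 182 = 182 + T²)
x(35, 42) - 43549 = (182 + 35²) - 43549 = (182 + 1225) - 43549 = 1407 - 43549 = -42142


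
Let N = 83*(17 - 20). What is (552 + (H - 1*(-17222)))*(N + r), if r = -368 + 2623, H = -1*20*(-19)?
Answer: 36416924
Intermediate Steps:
N = -249 (N = 83*(-3) = -249)
H = 380 (H = -20*(-19) = 380)
r = 2255
(552 + (H - 1*(-17222)))*(N + r) = (552 + (380 - 1*(-17222)))*(-249 + 2255) = (552 + (380 + 17222))*2006 = (552 + 17602)*2006 = 18154*2006 = 36416924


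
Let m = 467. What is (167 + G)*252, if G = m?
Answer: 159768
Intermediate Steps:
G = 467
(167 + G)*252 = (167 + 467)*252 = 634*252 = 159768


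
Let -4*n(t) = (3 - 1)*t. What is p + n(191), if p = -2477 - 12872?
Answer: -30889/2 ≈ -15445.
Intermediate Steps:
p = -15349
n(t) = -t/2 (n(t) = -(3 - 1)*t/4 = -t/2)
p + n(191) = -15349 - 1/2*191 = -15349 - 191/2 = -30889/2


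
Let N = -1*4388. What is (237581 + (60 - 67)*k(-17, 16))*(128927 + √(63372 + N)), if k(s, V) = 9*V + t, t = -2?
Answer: 30502452149 + 473174*√14746 ≈ 3.0560e+10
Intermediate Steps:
N = -4388
k(s, V) = -2 + 9*V (k(s, V) = 9*V - 2 = -2 + 9*V)
(237581 + (60 - 67)*k(-17, 16))*(128927 + √(63372 + N)) = (237581 + (60 - 67)*(-2 + 9*16))*(128927 + √(63372 - 4388)) = (237581 - 7*(-2 + 144))*(128927 + √58984) = (237581 - 7*142)*(128927 + 2*√14746) = (237581 - 994)*(128927 + 2*√14746) = 236587*(128927 + 2*√14746) = 30502452149 + 473174*√14746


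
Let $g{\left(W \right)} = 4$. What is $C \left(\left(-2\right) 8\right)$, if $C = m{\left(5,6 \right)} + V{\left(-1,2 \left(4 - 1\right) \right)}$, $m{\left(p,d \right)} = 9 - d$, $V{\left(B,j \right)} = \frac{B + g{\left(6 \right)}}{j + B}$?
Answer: $- \frac{288}{5} \approx -57.6$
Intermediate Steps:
$V{\left(B,j \right)} = \frac{4 + B}{B + j}$ ($V{\left(B,j \right)} = \frac{B + 4}{j + B} = \frac{4 + B}{B + j}$)
$C = \frac{18}{5}$ ($C = \left(9 - 6\right) + \frac{4 - 1}{-1 + 2 \left(4 - 1\right)} = \left(9 - 6\right) + \frac{1}{-1 + 2 \cdot 3} \cdot 3 = 3 + \frac{1}{-1 + 6} \cdot 3 = 3 + \frac{1}{5} \cdot 3 = 3 + \frac{3}{5} = \frac{18}{5} \approx 3.6$)
$C \left(\left(-2\right) 8\right) = \frac{18 \left(\left(-2\right) 8\right)}{5} = \frac{18}{5} \left(-16\right) = - \frac{288}{5}$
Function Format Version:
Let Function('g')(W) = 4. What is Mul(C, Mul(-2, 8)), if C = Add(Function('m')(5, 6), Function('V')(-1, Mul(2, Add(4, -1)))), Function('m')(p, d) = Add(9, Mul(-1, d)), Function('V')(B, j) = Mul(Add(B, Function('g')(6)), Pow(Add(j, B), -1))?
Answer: Rational(-288, 5) ≈ -57.600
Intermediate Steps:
Function('V')(B, j) = Mul(Pow(Add(B, j), -1), Add(4, B)) (Function('V')(B, j) = Mul(Add(B, 4), Pow(Add(j, B), -1)) = Mul(Add(4, B), Pow(Add(B, j), -1)) = Mul(Pow(Add(B, j), -1), Add(4, B)))
C = Rational(18, 5) (C = Add(Add(9, Mul(-1, 6)), Mul(Pow(Add(-1, Mul(2, Add(4, -1))), -1), Add(4, -1))) = Add(Add(9, -6), Mul(Pow(Add(-1, Mul(2, 3)), -1), 3)) = Add(3, Mul(Pow(Add(-1, 6), -1), 3)) = Add(3, Mul(Pow(5, -1), 3)) = Add(3, Mul(Rational(1, 5), 3)) = Add(3, Rational(3, 5)) = Rational(18, 5) ≈ 3.6000)
Mul(C, Mul(-2, 8)) = Mul(Rational(18, 5), Mul(-2, 8)) = Mul(Rational(18, 5), -16) = Rational(-288, 5)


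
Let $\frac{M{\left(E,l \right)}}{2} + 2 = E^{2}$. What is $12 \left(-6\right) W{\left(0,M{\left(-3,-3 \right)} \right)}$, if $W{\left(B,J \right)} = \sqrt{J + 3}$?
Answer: $- 72 \sqrt{17} \approx -296.86$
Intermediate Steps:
$M{\left(E,l \right)} = -4 + 2 E^{2}$
$W{\left(B,J \right)} = \sqrt{3 + J}$
$12 \left(-6\right) W{\left(0,M{\left(-3,-3 \right)} \right)} = 12 \left(-6\right) \sqrt{3 - \left(4 - 2 \left(-3\right)^{2}\right)} = - 72 \sqrt{3 + \left(-4 + 2 \cdot 9\right)} = - 72 \sqrt{3 + \left(-4 + 18\right)} = - 72 \sqrt{3 + 14} = - 72 \sqrt{17}$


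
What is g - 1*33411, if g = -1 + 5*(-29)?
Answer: -33557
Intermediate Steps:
g = -146 (g = -1 - 145 = -146)
g - 1*33411 = -146 - 1*33411 = -146 - 33411 = -33557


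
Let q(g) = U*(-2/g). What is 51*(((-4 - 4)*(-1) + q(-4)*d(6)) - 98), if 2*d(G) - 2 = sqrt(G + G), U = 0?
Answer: -4590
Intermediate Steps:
q(g) = 0 (q(g) = 0*(-2/g) = 0)
d(G) = 1 + sqrt(2)*sqrt(G)/2 (d(G) = 1 + sqrt(G + G)/2 = 1 + sqrt(2*G)/2 = 1 + (sqrt(2)*sqrt(G))/2 = 1 + sqrt(2)*sqrt(G)/2)
51*(((-4 - 4)*(-1) + q(-4)*d(6)) - 98) = 51*(((-4 - 4)*(-1) + 0*(1 + sqrt(2)*sqrt(6)/2)) - 98) = 51*((-8*(-1) + 0*(1 + sqrt(3))) - 98) = 51*((8 + 0) - 98) = 51*(8 - 98) = 51*(-90) = -4590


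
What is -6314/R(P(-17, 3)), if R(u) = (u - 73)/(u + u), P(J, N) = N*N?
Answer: 28413/16 ≈ 1775.8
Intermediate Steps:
P(J, N) = N**2
R(u) = (-73 + u)/(2*u) (R(u) = (-73 + u)/((2*u)) = (-73 + u)*(1/(2*u)) = (-73 + u)/(2*u))
-6314/R(P(-17, 3)) = -6314*18/(-73 + 3**2) = -6314*18/(-73 + 9) = -6314/((1/2)*(1/9)*(-64)) = -6314/(-32/9) = -6314*(-9/32) = 28413/16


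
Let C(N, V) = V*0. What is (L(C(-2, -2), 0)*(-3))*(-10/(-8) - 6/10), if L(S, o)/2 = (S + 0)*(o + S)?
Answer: 0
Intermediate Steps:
C(N, V) = 0
L(S, o) = 2*S*(S + o) (L(S, o) = 2*((S + 0)*(o + S)) = 2*(S*(S + o)) = 2*S*(S + o))
(L(C(-2, -2), 0)*(-3))*(-10/(-8) - 6/10) = ((2*0*(0 + 0))*(-3))*(-10/(-8) - 6/10) = ((2*0*0)*(-3))*(-10*(-⅛) - 6*⅒) = (0*(-3))*(5/4 - ⅗) = 0*(13/20) = 0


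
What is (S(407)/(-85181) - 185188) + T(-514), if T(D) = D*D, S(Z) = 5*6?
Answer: 6729980418/85181 ≈ 79008.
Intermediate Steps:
S(Z) = 30
T(D) = D**2
(S(407)/(-85181) - 185188) + T(-514) = (30/(-85181) - 185188) + (-514)**2 = (30*(-1/85181) - 185188) + 264196 = (-30/85181 - 185188) + 264196 = -15774499058/85181 + 264196 = 6729980418/85181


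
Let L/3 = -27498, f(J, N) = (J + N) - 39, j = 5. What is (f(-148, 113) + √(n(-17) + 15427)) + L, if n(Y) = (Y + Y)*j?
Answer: -82568 + √15257 ≈ -82445.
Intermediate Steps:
f(J, N) = -39 + J + N
L = -82494 (L = 3*(-27498) = -82494)
n(Y) = 10*Y (n(Y) = (Y + Y)*5 = (2*Y)*5 = 10*Y)
(f(-148, 113) + √(n(-17) + 15427)) + L = ((-39 - 148 + 113) + √(10*(-17) + 15427)) - 82494 = (-74 + √(-170 + 15427)) - 82494 = (-74 + √15257) - 82494 = -82568 + √15257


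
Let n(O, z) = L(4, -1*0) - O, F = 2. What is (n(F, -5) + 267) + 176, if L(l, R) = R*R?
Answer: 441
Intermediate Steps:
L(l, R) = R²
n(O, z) = -O (n(O, z) = (-1*0)² - O = 0² - O = 0 - O = -O)
(n(F, -5) + 267) + 176 = (-1*2 + 267) + 176 = (-2 + 267) + 176 = 265 + 176 = 441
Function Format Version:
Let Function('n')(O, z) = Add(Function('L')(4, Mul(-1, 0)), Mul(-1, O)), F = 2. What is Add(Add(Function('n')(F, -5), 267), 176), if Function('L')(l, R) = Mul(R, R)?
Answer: 441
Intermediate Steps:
Function('L')(l, R) = Pow(R, 2)
Function('n')(O, z) = Mul(-1, O) (Function('n')(O, z) = Add(Pow(Mul(-1, 0), 2), Mul(-1, O)) = Add(Pow(0, 2), Mul(-1, O)) = Add(0, Mul(-1, O)) = Mul(-1, O))
Add(Add(Function('n')(F, -5), 267), 176) = Add(Add(Mul(-1, 2), 267), 176) = Add(Add(-2, 267), 176) = Add(265, 176) = 441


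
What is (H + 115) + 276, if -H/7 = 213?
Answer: -1100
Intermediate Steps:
H = -1491 (H = -7*213 = -1491)
(H + 115) + 276 = (-1491 + 115) + 276 = -1376 + 276 = -1100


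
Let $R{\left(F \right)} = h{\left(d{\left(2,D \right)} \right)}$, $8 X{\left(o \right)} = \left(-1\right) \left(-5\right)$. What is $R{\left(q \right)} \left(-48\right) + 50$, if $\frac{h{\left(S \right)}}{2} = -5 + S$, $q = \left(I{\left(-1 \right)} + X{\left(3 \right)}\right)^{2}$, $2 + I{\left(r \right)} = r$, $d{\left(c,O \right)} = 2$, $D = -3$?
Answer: $338$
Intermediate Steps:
$X{\left(o \right)} = \frac{5}{8}$ ($X{\left(o \right)} = \frac{\left(-1\right) \left(-5\right)}{8} = \frac{1}{8} \cdot 5 = \frac{5}{8}$)
$I{\left(r \right)} = -2 + r$
$q = \frac{361}{64}$ ($q = \left(\left(-2 - 1\right) + \frac{5}{8}\right)^{2} = \left(-3 + \frac{5}{8}\right)^{2} = \left(- \frac{19}{8}\right)^{2} = \frac{361}{64} \approx 5.6406$)
$h{\left(S \right)} = -10 + 2 S$ ($h{\left(S \right)} = 2 \left(-5 + S\right) = -10 + 2 S$)
$R{\left(F \right)} = -6$ ($R{\left(F \right)} = -10 + 2 \cdot 2 = -10 + 4 = -6$)
$R{\left(q \right)} \left(-48\right) + 50 = \left(-6\right) \left(-48\right) + 50 = 288 + 50 = 338$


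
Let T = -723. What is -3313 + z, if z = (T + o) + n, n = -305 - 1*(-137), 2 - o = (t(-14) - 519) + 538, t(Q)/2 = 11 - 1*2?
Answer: -4239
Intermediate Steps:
t(Q) = 18 (t(Q) = 2*(11 - 1*2) = 2*(11 - 2) = 2*9 = 18)
o = -35 (o = 2 - ((18 - 519) + 538) = 2 - (-501 + 538) = 2 - 1*37 = 2 - 37 = -35)
n = -168 (n = -305 + 137 = -168)
z = -926 (z = (-723 - 35) - 168 = -758 - 168 = -926)
-3313 + z = -3313 - 926 = -4239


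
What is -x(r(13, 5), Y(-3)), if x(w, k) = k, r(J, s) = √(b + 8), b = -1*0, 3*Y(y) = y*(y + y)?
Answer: -6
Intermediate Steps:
Y(y) = 2*y²/3 (Y(y) = (y*(y + y))/3 = (y*(2*y))/3 = (2*y²)/3 = 2*y²/3)
b = 0
r(J, s) = 2*√2 (r(J, s) = √(0 + 8) = √8 = 2*√2)
-x(r(13, 5), Y(-3)) = -2*(-3)²/3 = -2*9/3 = -1*6 = -6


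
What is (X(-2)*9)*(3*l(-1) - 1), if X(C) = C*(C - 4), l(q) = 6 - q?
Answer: 2160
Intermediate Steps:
X(C) = C*(-4 + C)
(X(-2)*9)*(3*l(-1) - 1) = (-2*(-4 - 2)*9)*(3*(6 - 1*(-1)) - 1) = (-2*(-6)*9)*(3*(6 + 1) - 1) = (12*9)*(3*7 - 1) = 108*(21 - 1) = 108*20 = 2160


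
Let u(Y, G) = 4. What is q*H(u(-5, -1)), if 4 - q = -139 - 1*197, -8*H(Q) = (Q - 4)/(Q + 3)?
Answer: 0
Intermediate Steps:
H(Q) = -(-4 + Q)/(8*(3 + Q)) (H(Q) = -(Q - 4)/(8*(Q + 3)) = -(-4 + Q)/(8*(3 + Q)))
q = 340 (q = 4 - (-139 - 1*197) = 4 - (-139 - 197) = 4 - 1*(-336) = 4 + 336 = 340)
q*H(u(-5, -1)) = 340*((4 - 1*4)/(8*(3 + 4))) = 340*((1/8)*(4 - 4)/7) = 340*((1/8)*(1/7)*0) = 340*0 = 0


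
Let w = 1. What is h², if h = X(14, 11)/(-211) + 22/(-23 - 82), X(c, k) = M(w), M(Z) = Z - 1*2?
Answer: 20584369/490844025 ≈ 0.041937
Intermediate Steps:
M(Z) = -2 + Z (M(Z) = Z - 2 = -2 + Z)
X(c, k) = -1 (X(c, k) = -2 + 1 = -1)
h = -4537/22155 (h = -1/(-211) + 22/(-23 - 82) = -1*(-1/211) + 22/(-105) = 1/211 + 22*(-1/105) = 1/211 - 22/105 = -4537/22155 ≈ -0.20478)
h² = (-4537/22155)² = 20584369/490844025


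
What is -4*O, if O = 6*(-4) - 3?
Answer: 108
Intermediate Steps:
O = -27 (O = -24 - 3 = -27)
-4*O = -4*(-27) = 108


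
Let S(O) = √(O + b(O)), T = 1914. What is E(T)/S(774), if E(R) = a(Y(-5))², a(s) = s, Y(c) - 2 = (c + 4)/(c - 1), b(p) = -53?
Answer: 169*√721/25956 ≈ 0.17483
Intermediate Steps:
Y(c) = 2 + (4 + c)/(-1 + c) (Y(c) = 2 + (c + 4)/(c - 1) = 2 + (4 + c)/(-1 + c))
S(O) = √(-53 + O) (S(O) = √(O - 53) = √(-53 + O))
E(R) = 169/36 (E(R) = ((2 + 3*(-5))/(-1 - 5))² = ((2 - 15)/(-6))² = (-⅙*(-13))² = (13/6)² = 169/36)
E(T)/S(774) = 169/(36*(√(-53 + 774))) = 169/(36*(√721)) = 169*(√721/721)/36 = 169*√721/25956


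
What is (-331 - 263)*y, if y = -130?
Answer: 77220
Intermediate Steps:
(-331 - 263)*y = (-331 - 263)*(-130) = -594*(-130) = 77220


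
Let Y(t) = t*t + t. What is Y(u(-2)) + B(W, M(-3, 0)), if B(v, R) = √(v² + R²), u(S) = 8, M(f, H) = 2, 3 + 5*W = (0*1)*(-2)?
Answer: 72 + √109/5 ≈ 74.088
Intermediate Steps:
W = -⅗ (W = -⅗ + ((0*1)*(-2))/5 = -⅗ + (0*(-2))/5 = -⅗ + (⅕)*0 = -⅗ + 0 = -⅗ ≈ -0.60000)
B(v, R) = √(R² + v²)
Y(t) = t + t² (Y(t) = t² + t = t + t²)
Y(u(-2)) + B(W, M(-3, 0)) = 8*(1 + 8) + √(2² + (-⅗)²) = 8*9 + √(4 + 9/25) = 72 + √(109/25) = 72 + √109/5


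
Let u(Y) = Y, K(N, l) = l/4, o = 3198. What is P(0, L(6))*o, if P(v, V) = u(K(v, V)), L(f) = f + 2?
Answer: 6396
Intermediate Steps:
L(f) = 2 + f
K(N, l) = l/4 (K(N, l) = l*(1/4) = l/4)
P(v, V) = V/4
P(0, L(6))*o = ((2 + 6)/4)*3198 = ((1/4)*8)*3198 = 2*3198 = 6396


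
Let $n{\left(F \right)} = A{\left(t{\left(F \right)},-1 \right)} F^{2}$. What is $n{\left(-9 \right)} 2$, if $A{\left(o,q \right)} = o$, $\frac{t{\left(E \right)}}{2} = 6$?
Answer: $1944$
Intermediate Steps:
$t{\left(E \right)} = 12$ ($t{\left(E \right)} = 2 \cdot 6 = 12$)
$n{\left(F \right)} = 12 F^{2}$
$n{\left(-9 \right)} 2 = 12 \left(-9\right)^{2} \cdot 2 = 12 \cdot 81 \cdot 2 = 972 \cdot 2 = 1944$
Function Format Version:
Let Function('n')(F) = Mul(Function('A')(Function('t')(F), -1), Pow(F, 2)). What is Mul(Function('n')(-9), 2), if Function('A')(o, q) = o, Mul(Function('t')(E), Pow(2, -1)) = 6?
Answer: 1944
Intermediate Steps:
Function('t')(E) = 12 (Function('t')(E) = Mul(2, 6) = 12)
Function('n')(F) = Mul(12, Pow(F, 2))
Mul(Function('n')(-9), 2) = Mul(Mul(12, Pow(-9, 2)), 2) = Mul(Mul(12, 81), 2) = Mul(972, 2) = 1944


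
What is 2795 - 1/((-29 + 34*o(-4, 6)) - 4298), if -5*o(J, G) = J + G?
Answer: 60659890/21703 ≈ 2795.0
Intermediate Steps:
o(J, G) = -G/5 - J/5 (o(J, G) = -(J + G)/5 = -(G + J)/5 = -G/5 - J/5)
2795 - 1/((-29 + 34*o(-4, 6)) - 4298) = 2795 - 1/((-29 + 34*(-⅕*6 - ⅕*(-4))) - 4298) = 2795 - 1/((-29 + 34*(-6/5 + ⅘)) - 4298) = 2795 - 1/((-29 + 34*(-⅖)) - 4298) = 2795 - 1/((-29 - 68/5) - 4298) = 2795 - 1/(-213/5 - 4298) = 2795 - 1/(-21703/5) = 2795 - 1*(-5/21703) = 2795 + 5/21703 = 60659890/21703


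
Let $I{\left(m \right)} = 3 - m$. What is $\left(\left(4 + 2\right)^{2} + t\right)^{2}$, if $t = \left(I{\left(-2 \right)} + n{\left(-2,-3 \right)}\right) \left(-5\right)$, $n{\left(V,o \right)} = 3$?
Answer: $16$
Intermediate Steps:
$t = -40$ ($t = \left(\left(3 - -2\right) + 3\right) \left(-5\right) = \left(\left(3 + 2\right) + 3\right) \left(-5\right) = \left(5 + 3\right) \left(-5\right) = 8 \left(-5\right) = -40$)
$\left(\left(4 + 2\right)^{2} + t\right)^{2} = \left(\left(4 + 2\right)^{2} - 40\right)^{2} = \left(6^{2} - 40\right)^{2} = \left(36 - 40\right)^{2} = \left(-4\right)^{2} = 16$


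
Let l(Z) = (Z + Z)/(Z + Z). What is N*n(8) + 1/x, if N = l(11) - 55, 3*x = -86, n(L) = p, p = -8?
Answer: 37149/86 ≈ 431.96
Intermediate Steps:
n(L) = -8
x = -86/3 (x = (1/3)*(-86) = -86/3 ≈ -28.667)
l(Z) = 1 (l(Z) = (2*Z)/((2*Z)) = (2*Z)*(1/(2*Z)) = 1)
N = -54 (N = 1 - 55 = -54)
N*n(8) + 1/x = -54*(-8) + 1/(-86/3) = 432 - 3/86 = 37149/86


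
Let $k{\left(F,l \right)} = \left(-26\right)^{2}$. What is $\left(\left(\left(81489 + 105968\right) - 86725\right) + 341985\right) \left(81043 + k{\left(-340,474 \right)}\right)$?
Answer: $36178390523$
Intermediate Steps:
$k{\left(F,l \right)} = 676$
$\left(\left(\left(81489 + 105968\right) - 86725\right) + 341985\right) \left(81043 + k{\left(-340,474 \right)}\right) = \left(\left(\left(81489 + 105968\right) - 86725\right) + 341985\right) \left(81043 + 676\right) = \left(\left(187457 - 86725\right) + 341985\right) 81719 = \left(100732 + 341985\right) 81719 = 442717 \cdot 81719 = 36178390523$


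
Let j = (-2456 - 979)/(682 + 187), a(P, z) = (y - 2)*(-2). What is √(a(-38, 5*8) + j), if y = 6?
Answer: I*√9026303/869 ≈ 3.4573*I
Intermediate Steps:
a(P, z) = -8 (a(P, z) = (6 - 2)*(-2) = 4*(-2) = -8)
j = -3435/869 ≈ -3.9528
√(a(-38, 5*8) + j) = √(-8 - 3435/869) = √(-10387/869) = I*√9026303/869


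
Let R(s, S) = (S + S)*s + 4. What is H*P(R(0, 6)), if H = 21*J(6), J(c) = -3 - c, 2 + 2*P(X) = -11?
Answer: 2457/2 ≈ 1228.5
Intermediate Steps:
R(s, S) = 4 + 2*S*s (R(s, S) = (2*S)*s + 4 = 2*S*s + 4 = 4 + 2*S*s)
P(X) = -13/2 (P(X) = -1 + (½)*(-11) = -1 - 11/2 = -13/2)
H = -189 (H = 21*(-3 - 1*6) = 21*(-3 - 6) = 21*(-9) = -189)
H*P(R(0, 6)) = -189*(-13/2) = 2457/2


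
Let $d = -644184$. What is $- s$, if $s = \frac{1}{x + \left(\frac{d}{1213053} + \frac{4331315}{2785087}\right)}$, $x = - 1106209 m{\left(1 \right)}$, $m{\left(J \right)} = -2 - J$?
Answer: $- \frac{1126152713537}{3737281954602543928} \approx -3.0133 \cdot 10^{-7}$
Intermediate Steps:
$x = 3318627$ ($x = - 1106209 \left(-2 - 1\right) = \left(-1106209\right) \left(-3\right) = 3318627$)
$s = \frac{1126152713537}{3737281954602543928}$ ($s = \frac{1}{3318627 + \left(- \frac{644184}{1213053} + \frac{4331315}{2785087}\right)} = \frac{1}{3318627 + \left(\left(-644184\right) \frac{1}{1213053} + 4331315 \cdot \frac{1}{2785087}\right)} = \frac{1}{3318627 + \left(- \frac{214728}{404351} + \frac{4331315}{2785087}\right)} = \frac{1}{3318627 + \frac{1153335390229}{1126152713537}} = \frac{1}{\frac{3737281954602543928}{1126152713537}} = \frac{1126152713537}{3737281954602543928} \approx 3.0133 \cdot 10^{-7}$)
$- s = \left(-1\right) \frac{1126152713537}{3737281954602543928} = - \frac{1126152713537}{3737281954602543928}$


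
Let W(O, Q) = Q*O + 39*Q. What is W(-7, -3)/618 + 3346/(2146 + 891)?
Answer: 296046/312811 ≈ 0.94641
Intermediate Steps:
W(O, Q) = 39*Q + O*Q (W(O, Q) = O*Q + 39*Q = 39*Q + O*Q)
W(-7, -3)/618 + 3346/(2146 + 891) = -3*(39 - 7)/618 + 3346/(2146 + 891) = -3*32*(1/618) + 3346/3037 = -96*1/618 + 3346*(1/3037) = -16/103 + 3346/3037 = 296046/312811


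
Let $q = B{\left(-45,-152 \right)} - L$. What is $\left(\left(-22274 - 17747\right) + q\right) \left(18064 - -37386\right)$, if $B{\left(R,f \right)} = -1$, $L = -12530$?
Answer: $-1524431400$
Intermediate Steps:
$q = 12529$ ($q = -1 - -12530 = -1 + 12530 = 12529$)
$\left(\left(-22274 - 17747\right) + q\right) \left(18064 - -37386\right) = \left(\left(-22274 - 17747\right) + 12529\right) \left(18064 - -37386\right) = \left(-40021 + 12529\right) \left(18064 + 37386\right) = \left(-27492\right) 55450 = -1524431400$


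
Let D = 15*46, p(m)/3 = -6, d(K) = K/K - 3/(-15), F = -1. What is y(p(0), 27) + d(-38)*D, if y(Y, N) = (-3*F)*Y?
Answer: 774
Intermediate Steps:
d(K) = 6/5 (d(K) = 1 - 3*(-1/15) = 1 + ⅕ = 6/5)
p(m) = -18 (p(m) = 3*(-6) = -18)
D = 690
y(Y, N) = 3*Y (y(Y, N) = (-3*(-1))*Y = 3*Y)
y(p(0), 27) + d(-38)*D = 3*(-18) + (6/5)*690 = -54 + 828 = 774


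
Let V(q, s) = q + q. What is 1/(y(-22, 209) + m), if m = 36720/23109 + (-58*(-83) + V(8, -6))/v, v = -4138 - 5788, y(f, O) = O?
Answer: 5461427/1147458868 ≈ 0.0047596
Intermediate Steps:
V(q, s) = 2*q
v = -9926
m = 6020625/5461427 (m = 36720/23109 + (-58*(-83) + 2*8)/(-9926) = 36720*(1/23109) + (4814 + 16)*(-1/9926) = 12240/7703 + 4830*(-1/9926) = 12240/7703 - 345/709 = 6020625/5461427 ≈ 1.1024)
1/(y(-22, 209) + m) = 1/(209 + 6020625/5461427) = 1/(1147458868/5461427) = 5461427/1147458868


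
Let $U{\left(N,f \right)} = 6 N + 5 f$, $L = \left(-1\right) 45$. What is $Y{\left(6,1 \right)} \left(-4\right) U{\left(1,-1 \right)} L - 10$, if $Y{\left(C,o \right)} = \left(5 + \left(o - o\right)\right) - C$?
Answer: $-190$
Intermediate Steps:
$L = -45$
$U{\left(N,f \right)} = 5 f + 6 N$
$Y{\left(C,o \right)} = 5 - C$ ($Y{\left(C,o \right)} = \left(5 + 0\right) - C = 5 - C$)
$Y{\left(6,1 \right)} \left(-4\right) U{\left(1,-1 \right)} L - 10 = \left(5 - 6\right) \left(-4\right) \left(5 \left(-1\right) + 6 \cdot 1\right) \left(-45\right) - 10 = \left(5 - 6\right) \left(-4\right) \left(-5 + 6\right) \left(-45\right) - 10 = \left(-1\right) \left(-4\right) 1 \left(-45\right) - 10 = 4 \cdot 1 \left(-45\right) - 10 = 4 \left(-45\right) - 10 = -180 - 10 = -190$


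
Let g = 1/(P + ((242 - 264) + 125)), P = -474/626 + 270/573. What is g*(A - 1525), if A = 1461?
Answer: -478264/767569 ≈ -0.62309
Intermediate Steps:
P = -17097/59783 (P = -474*1/626 + 270*(1/573) = -237/313 + 90/191 = -17097/59783 ≈ -0.28598)
g = 59783/6140552 (g = 1/(-17097/59783 + ((242 - 264) + 125)) = 1/(-17097/59783 + (-22 + 125)) = 1/(-17097/59783 + 103) = 1/(6140552/59783) = 59783/6140552 ≈ 0.0097358)
g*(A - 1525) = 59783*(1461 - 1525)/6140552 = (59783/6140552)*(-64) = -478264/767569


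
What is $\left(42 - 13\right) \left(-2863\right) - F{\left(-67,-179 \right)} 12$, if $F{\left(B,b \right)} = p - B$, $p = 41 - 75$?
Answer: $-83423$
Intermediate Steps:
$p = -34$ ($p = 41 - 75 = -34$)
$F{\left(B,b \right)} = -34 - B$
$\left(42 - 13\right) \left(-2863\right) - F{\left(-67,-179 \right)} 12 = \left(42 - 13\right) \left(-2863\right) - \left(-34 - -67\right) 12 = \left(42 - 13\right) \left(-2863\right) - \left(-34 + 67\right) 12 = 29 \left(-2863\right) - 33 \cdot 12 = -83027 - 396 = -83423$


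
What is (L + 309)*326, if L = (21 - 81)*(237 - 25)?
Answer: -4045986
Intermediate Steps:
L = -12720 (L = -60*212 = -12720)
(L + 309)*326 = (-12720 + 309)*326 = -12411*326 = -4045986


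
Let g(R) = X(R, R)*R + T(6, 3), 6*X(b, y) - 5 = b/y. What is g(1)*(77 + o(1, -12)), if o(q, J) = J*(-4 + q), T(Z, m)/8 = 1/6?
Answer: 791/3 ≈ 263.67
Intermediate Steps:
T(Z, m) = 4/3 (T(Z, m) = 8/6 = 8*(⅙) = 4/3)
X(b, y) = ⅚ + b/(6*y) (X(b, y) = ⅚ + (b/y)/6 = ⅚ + b/(6*y))
g(R) = 4/3 + R (g(R) = ((R + 5*R)/(6*R))*R + 4/3 = ((6*R)/(6*R))*R + 4/3 = 1*R + 4/3 = R + 4/3 = 4/3 + R)
g(1)*(77 + o(1, -12)) = (4/3 + 1)*(77 - 12*(-4 + 1)) = 7*(77 - 12*(-3))/3 = 7*(77 + 36)/3 = (7/3)*113 = 791/3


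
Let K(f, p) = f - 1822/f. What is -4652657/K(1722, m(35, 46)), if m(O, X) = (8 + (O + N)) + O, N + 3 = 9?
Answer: -4005937677/1481731 ≈ -2703.6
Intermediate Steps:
N = 6 (N = -3 + 9 = 6)
m(O, X) = 14 + 2*O (m(O, X) = (8 + (O + 6)) + O = (8 + (6 + O)) + O = (14 + O) + O = 14 + 2*O)
-4652657/K(1722, m(35, 46)) = -4652657/(1722 - 1822/1722) = -4652657/(1722 - 1822*1/1722) = -4652657/(1722 - 911/861) = -4652657/1481731/861 = -4652657*861/1481731 = -4005937677/1481731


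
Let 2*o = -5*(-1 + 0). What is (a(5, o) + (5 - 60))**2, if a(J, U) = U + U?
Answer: 2500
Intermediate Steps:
o = 5/2 (o = (-5*(-1 + 0))/2 = (-5*(-1))/2 = (1/2)*5 = 5/2 ≈ 2.5000)
a(J, U) = 2*U
(a(5, o) + (5 - 60))**2 = (2*(5/2) + (5 - 60))**2 = (5 - 55)**2 = (-50)**2 = 2500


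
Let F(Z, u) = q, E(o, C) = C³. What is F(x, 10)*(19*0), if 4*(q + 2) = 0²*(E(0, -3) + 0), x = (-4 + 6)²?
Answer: 0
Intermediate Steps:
x = 4 (x = 2² = 4)
q = -2 (q = -2 + (0²*((-3)³ + 0))/4 = -2 + (0*(-27 + 0))/4 = -2 + (0*(-27))/4 = -2 + (¼)*0 = -2 + 0 = -2)
F(Z, u) = -2
F(x, 10)*(19*0) = -38*0 = -2*0 = 0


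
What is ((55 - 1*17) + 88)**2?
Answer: 15876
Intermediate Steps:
((55 - 1*17) + 88)**2 = ((55 - 17) + 88)**2 = (38 + 88)**2 = 126**2 = 15876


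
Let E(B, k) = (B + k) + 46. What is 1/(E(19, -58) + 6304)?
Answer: 1/6311 ≈ 0.00015845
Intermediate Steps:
E(B, k) = 46 + B + k
1/(E(19, -58) + 6304) = 1/((46 + 19 - 58) + 6304) = 1/(7 + 6304) = 1/6311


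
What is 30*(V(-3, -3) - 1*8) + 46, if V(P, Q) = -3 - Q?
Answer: -194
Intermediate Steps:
30*(V(-3, -3) - 1*8) + 46 = 30*((-3 - 1*(-3)) - 1*8) + 46 = 30*((-3 + 3) - 8) + 46 = 30*(0 - 8) + 46 = 30*(-8) + 46 = -240 + 46 = -194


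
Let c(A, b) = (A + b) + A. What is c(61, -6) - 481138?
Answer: -481022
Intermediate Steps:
c(A, b) = b + 2*A
c(61, -6) - 481138 = (-6 + 2*61) - 481138 = (-6 + 122) - 481138 = 116 - 481138 = -481022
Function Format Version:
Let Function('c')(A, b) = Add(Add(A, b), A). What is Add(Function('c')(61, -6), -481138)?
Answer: -481022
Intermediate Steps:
Function('c')(A, b) = Add(b, Mul(2, A))
Add(Function('c')(61, -6), -481138) = Add(Add(-6, Mul(2, 61)), -481138) = Add(Add(-6, 122), -481138) = Add(116, -481138) = -481022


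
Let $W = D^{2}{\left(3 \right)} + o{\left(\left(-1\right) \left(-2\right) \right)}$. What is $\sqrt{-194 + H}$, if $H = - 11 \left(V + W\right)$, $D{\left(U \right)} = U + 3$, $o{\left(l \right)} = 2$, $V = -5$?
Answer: $i \sqrt{557} \approx 23.601 i$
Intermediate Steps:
$D{\left(U \right)} = 3 + U$
$W = 38$ ($W = \left(3 + 3\right)^{2} + 2 = 6^{2} + 2 = 36 + 2 = 38$)
$H = -363$ ($H = - 11 \left(-5 + 38\right) = \left(-11\right) 33 = -363$)
$\sqrt{-194 + H} = \sqrt{-194 - 363} = \sqrt{-557} = i \sqrt{557}$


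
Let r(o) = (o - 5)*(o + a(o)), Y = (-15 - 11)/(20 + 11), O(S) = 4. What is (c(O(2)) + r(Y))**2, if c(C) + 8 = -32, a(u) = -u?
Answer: 1600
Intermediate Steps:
c(C) = -40 (c(C) = -8 - 32 = -40)
Y = -26/31 ≈ -0.83871
r(o) = 0 (r(o) = (o - 5)*(o - o) = (-5 + o)*0 = 0)
(c(O(2)) + r(Y))**2 = (-40 + 0)**2 = (-40)**2 = 1600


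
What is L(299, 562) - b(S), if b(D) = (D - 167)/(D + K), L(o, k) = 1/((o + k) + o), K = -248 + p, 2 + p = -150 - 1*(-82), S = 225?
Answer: 67373/107880 ≈ 0.62452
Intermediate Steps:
p = -70 (p = -2 + (-150 - 1*(-82)) = -2 + (-150 + 82) = -2 - 68 = -70)
K = -318 (K = -248 - 70 = -318)
L(o, k) = 1/(k + 2*o) (L(o, k) = 1/((k + o) + o) = 1/(k + 2*o))
b(D) = (-167 + D)/(-318 + D) (b(D) = (D - 167)/(D - 318) = (-167 + D)/(-318 + D))
L(299, 562) - b(S) = 1/(562 + 2*299) - (-167 + 225)/(-318 + 225) = 1/(562 + 598) - 58/(-93) = 1/1160 - (-1)*58/93 = 1/1160 - 1*(-58/93) = 1/1160 + 58/93 = 67373/107880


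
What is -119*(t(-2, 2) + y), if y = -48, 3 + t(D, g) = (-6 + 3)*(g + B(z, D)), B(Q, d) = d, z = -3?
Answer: 6069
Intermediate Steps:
t(D, g) = -3 - 3*D - 3*g (t(D, g) = -3 + (-6 + 3)*(g + D) = -3 - 3*(D + g) = -3 + (-3*D - 3*g) = -3 - 3*D - 3*g)
-119*(t(-2, 2) + y) = -119*((-3 - 3*(-2) - 3*2) - 48) = -119*((-3 + 6 - 6) - 48) = -119*(-3 - 48) = -119*(-51) = 6069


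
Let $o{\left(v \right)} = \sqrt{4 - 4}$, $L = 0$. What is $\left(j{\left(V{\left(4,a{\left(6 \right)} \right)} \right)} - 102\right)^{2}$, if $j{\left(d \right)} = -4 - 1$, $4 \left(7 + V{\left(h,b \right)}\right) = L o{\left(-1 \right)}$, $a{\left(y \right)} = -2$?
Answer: $11449$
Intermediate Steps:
$o{\left(v \right)} = 0$ ($o{\left(v \right)} = \sqrt{0} = 0$)
$V{\left(h,b \right)} = -7$ ($V{\left(h,b \right)} = -7 + \frac{0 \cdot 0}{4} = -7 + \frac{1}{4} \cdot 0 = -7 + 0 = -7$)
$j{\left(d \right)} = -5$
$\left(j{\left(V{\left(4,a{\left(6 \right)} \right)} \right)} - 102\right)^{2} = \left(-5 - 102\right)^{2} = \left(-107\right)^{2} = 11449$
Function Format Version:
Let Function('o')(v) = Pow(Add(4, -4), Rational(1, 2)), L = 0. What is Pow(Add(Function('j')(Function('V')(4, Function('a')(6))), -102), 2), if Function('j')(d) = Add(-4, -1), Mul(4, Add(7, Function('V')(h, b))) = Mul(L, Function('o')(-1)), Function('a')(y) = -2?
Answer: 11449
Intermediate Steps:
Function('o')(v) = 0 (Function('o')(v) = Pow(0, Rational(1, 2)) = 0)
Function('V')(h, b) = -7 (Function('V')(h, b) = Add(-7, Mul(Rational(1, 4), Mul(0, 0))) = Add(-7, Mul(Rational(1, 4), 0)) = Add(-7, 0) = -7)
Function('j')(d) = -5
Pow(Add(Function('j')(Function('V')(4, Function('a')(6))), -102), 2) = Pow(Add(-5, -102), 2) = Pow(-107, 2) = 11449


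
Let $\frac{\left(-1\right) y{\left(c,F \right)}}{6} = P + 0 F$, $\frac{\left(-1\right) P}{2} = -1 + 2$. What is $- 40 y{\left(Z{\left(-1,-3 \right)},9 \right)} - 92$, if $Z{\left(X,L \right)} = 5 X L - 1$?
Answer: $-572$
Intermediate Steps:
$P = -2$ ($P = - 2 \left(-1 + 2\right) = \left(-2\right) 1 = -2$)
$Z{\left(X,L \right)} = -1 + 5 L X$ ($Z{\left(X,L \right)} = 5 L X - 1 = -1 + 5 L X$)
$y{\left(c,F \right)} = 12$ ($y{\left(c,F \right)} = - 6 \left(-2 + 0 F\right) = - 6 \left(-2 + 0\right) = \left(-6\right) \left(-2\right) = 12$)
$- 40 y{\left(Z{\left(-1,-3 \right)},9 \right)} - 92 = \left(-40\right) 12 - 92 = -480 - 92 = -572$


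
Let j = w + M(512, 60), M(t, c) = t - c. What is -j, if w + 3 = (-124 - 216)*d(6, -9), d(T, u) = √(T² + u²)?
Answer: -449 + 1020*√13 ≈ 3228.7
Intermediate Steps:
w = -3 - 1020*√13 (w = -3 + (-124 - 216)*√(6² + (-9)²) = -3 - 340*√(36 + 81) = -3 - 1020*√13 ≈ -3680.7)
j = 449 - 1020*√13 (j = (-3 - 1020*√13) + (512 - 1*60) = (-3 - 1020*√13) + (512 - 60) = (-3 - 1020*√13) + 452 = 449 - 1020*√13 ≈ -3228.7)
-j = -(449 - 1020*√13) = -449 + 1020*√13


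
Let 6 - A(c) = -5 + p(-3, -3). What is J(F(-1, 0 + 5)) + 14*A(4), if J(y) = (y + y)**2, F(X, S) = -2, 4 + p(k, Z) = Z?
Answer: 268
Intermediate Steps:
p(k, Z) = -4 + Z
A(c) = 18 (A(c) = 6 - (-5 + (-4 - 3)) = 6 - (-5 - 7) = 6 - 1*(-12) = 6 + 12 = 18)
J(y) = 4*y**2 (J(y) = (2*y)**2 = 4*y**2)
J(F(-1, 0 + 5)) + 14*A(4) = 4*(-2)**2 + 14*18 = 4*4 + 252 = 16 + 252 = 268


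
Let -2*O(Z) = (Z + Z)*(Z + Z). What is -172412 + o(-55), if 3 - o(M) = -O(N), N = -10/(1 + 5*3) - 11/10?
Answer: -137931961/800 ≈ -1.7242e+5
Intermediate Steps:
N = -69/40 (N = -10/(1 + 15) - 11*1/10 = -10/16 - 11/10 = -10*1/16 - 11/10 = -5/8 - 11/10 = -69/40 ≈ -1.7250)
O(Z) = -2*Z**2 (O(Z) = -(Z + Z)*(Z + Z)/2 = -2*Z*2*Z/2 = -2*Z**2)
o(M) = -2361/800 (o(M) = 3 - (-1)*(-2*(-69/40)**2) = 3 - (-1)*(-2*4761/1600) = 3 - (-1)*(-4761)/800 = 3 - 1*4761/800 = 3 - 4761/800 = -2361/800)
-172412 + o(-55) = -172412 - 2361/800 = -137931961/800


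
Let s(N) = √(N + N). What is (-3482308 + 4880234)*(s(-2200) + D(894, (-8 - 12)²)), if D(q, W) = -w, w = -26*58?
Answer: 2108072408 + 27958520*I*√11 ≈ 2.1081e+9 + 9.2728e+7*I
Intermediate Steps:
s(N) = √2*√N (s(N) = √(2*N) = √2*√N)
w = -1508
D(q, W) = 1508 (D(q, W) = -1*(-1508) = 1508)
(-3482308 + 4880234)*(s(-2200) + D(894, (-8 - 12)²)) = (-3482308 + 4880234)*(√2*√(-2200) + 1508) = 1397926*(√2*(10*I*√22) + 1508) = 1397926*(20*I*√11 + 1508) = 1397926*(1508 + 20*I*√11) = 2108072408 + 27958520*I*√11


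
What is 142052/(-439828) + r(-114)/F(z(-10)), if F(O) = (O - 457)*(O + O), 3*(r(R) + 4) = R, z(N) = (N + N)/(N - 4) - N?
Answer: -8748058007/27436470640 ≈ -0.31885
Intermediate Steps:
z(N) = -N + 2*N/(-4 + N) (z(N) = (2*N)/(-4 + N) - N = 2*N/(-4 + N) - N = -N + 2*N/(-4 + N))
r(R) = -4 + R/3
F(O) = 2*O*(-457 + O) (F(O) = (-457 + O)*(2*O) = 2*O*(-457 + O))
142052/(-439828) + r(-114)/F(z(-10)) = 142052/(-439828) + (-4 + (⅓)*(-114))/((2*(-10*(6 - 1*(-10))/(-4 - 10))*(-457 - 10*(6 - 1*(-10))/(-4 - 10)))) = 142052*(-1/439828) + (-4 - 38)/((2*(-10*(6 + 10)/(-14))*(-457 - 10*(6 + 10)/(-14)))) = -35513/109957 - 42*7/(160*(-457 - 10*(-1/14)*16)) = -35513/109957 - 42*7/(160*(-457 + 80/7)) = -35513/109957 - 42/(2*(80/7)*(-3119/7)) = -35513/109957 - 42/(-499040/49) = -35513/109957 - 42*(-49/499040) = -35513/109957 + 1029/249520 = -8748058007/27436470640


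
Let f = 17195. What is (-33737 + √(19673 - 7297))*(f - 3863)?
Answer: -449781684 + 26664*√3094 ≈ -4.4830e+8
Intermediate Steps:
(-33737 + √(19673 - 7297))*(f - 3863) = (-33737 + √(19673 - 7297))*(17195 - 3863) = (-33737 + √12376)*13332 = (-33737 + 2*√3094)*13332 = -449781684 + 26664*√3094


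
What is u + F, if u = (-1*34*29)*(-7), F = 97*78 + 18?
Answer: 14486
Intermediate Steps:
F = 7584 (F = 7566 + 18 = 7584)
u = 6902 (u = -34*29*(-7) = -986*(-7) = 6902)
u + F = 6902 + 7584 = 14486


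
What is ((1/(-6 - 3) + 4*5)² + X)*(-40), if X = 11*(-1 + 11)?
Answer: -1638040/81 ≈ -20223.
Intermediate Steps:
X = 110 (X = 11*10 = 110)
((1/(-6 - 3) + 4*5)² + X)*(-40) = ((1/(-6 - 3) + 4*5)² + 110)*(-40) = ((1/(-9) + 20)² + 110)*(-40) = ((-⅑ + 20)² + 110)*(-40) = ((179/9)² + 110)*(-40) = (32041/81 + 110)*(-40) = (40951/81)*(-40) = -1638040/81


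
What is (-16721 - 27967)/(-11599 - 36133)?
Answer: 11172/11933 ≈ 0.93623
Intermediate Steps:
(-16721 - 27967)/(-11599 - 36133) = -44688/(-47732) = -44688*(-1/47732) = 11172/11933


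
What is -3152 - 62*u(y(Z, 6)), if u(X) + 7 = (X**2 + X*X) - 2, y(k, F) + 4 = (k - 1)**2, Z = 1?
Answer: -4578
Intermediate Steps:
y(k, F) = -4 + (-1 + k)**2 (y(k, F) = -4 + (k - 1)**2 = -4 + (-1 + k)**2)
u(X) = -9 + 2*X**2 (u(X) = -7 + ((X**2 + X*X) - 2) = -7 + ((X**2 + X**2) - 2) = -7 + (2*X**2 - 2) = -7 + (-2 + 2*X**2) = -9 + 2*X**2)
-3152 - 62*u(y(Z, 6)) = -3152 - 62*(-9 + 2*(-4 + (-1 + 1)**2)**2) = -3152 - 62*(-9 + 2*(-4 + 0**2)**2) = -3152 - 62*(-9 + 2*(-4 + 0)**2) = -3152 - 62*(-9 + 2*(-4)**2) = -3152 - 62*(-9 + 2*16) = -3152 - 62*(-9 + 32) = -3152 - 62*23 = -3152 - 1426 = -4578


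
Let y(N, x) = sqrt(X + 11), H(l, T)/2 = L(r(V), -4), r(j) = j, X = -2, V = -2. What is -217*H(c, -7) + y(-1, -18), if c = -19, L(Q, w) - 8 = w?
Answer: -1733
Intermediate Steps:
L(Q, w) = 8 + w
H(l, T) = 8 (H(l, T) = 2*(8 - 4) = 2*4 = 8)
y(N, x) = 3 (y(N, x) = sqrt(-2 + 11) = sqrt(9) = 3)
-217*H(c, -7) + y(-1, -18) = -217*8 + 3 = -1736 + 3 = -1733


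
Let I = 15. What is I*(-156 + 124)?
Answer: -480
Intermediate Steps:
I*(-156 + 124) = 15*(-156 + 124) = 15*(-32) = -480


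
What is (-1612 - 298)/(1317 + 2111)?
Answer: -955/1714 ≈ -0.55718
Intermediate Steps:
(-1612 - 298)/(1317 + 2111) = -1910/3428 = -1910*1/3428 = -955/1714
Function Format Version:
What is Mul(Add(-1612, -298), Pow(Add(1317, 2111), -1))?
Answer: Rational(-955, 1714) ≈ -0.55718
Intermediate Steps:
Mul(Add(-1612, -298), Pow(Add(1317, 2111), -1)) = Mul(-1910, Pow(3428, -1)) = Mul(-1910, Rational(1, 3428)) = Rational(-955, 1714)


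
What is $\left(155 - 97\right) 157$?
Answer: $9106$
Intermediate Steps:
$\left(155 - 97\right) 157 = 58 \cdot 157 = 9106$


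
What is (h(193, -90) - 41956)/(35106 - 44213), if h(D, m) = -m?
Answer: 41866/9107 ≈ 4.5971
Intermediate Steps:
(h(193, -90) - 41956)/(35106 - 44213) = (-1*(-90) - 41956)/(35106 - 44213) = (90 - 41956)/(-9107) = -41866*(-1/9107) = 41866/9107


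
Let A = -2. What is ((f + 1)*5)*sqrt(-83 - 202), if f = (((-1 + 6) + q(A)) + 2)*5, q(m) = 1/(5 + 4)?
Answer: 1645*I*sqrt(285)/9 ≈ 3085.6*I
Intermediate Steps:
q(m) = 1/9
f = 320/9 (f = (((-1 + 6) + 1/9) + 2)*5 = ((5 + 1/9) + 2)*5 = (46/9 + 2)*5 = (64/9)*5 = 320/9 ≈ 35.556)
((f + 1)*5)*sqrt(-83 - 202) = ((320/9 + 1)*5)*sqrt(-83 - 202) = ((329/9)*5)*sqrt(-285) = 1645*(I*sqrt(285))/9 = 1645*I*sqrt(285)/9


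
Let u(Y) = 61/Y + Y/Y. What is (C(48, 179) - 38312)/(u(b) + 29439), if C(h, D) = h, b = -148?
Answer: -5663072/4357059 ≈ -1.2997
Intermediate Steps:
u(Y) = 1 + 61/Y (u(Y) = 61/Y + 1 = 1 + 61/Y)
(C(48, 179) - 38312)/(u(b) + 29439) = (48 - 38312)/((61 - 148)/(-148) + 29439) = -38264/(-1/148*(-87) + 29439) = -38264/(87/148 + 29439) = -38264/4357059/148 = -38264*148/4357059 = -5663072/4357059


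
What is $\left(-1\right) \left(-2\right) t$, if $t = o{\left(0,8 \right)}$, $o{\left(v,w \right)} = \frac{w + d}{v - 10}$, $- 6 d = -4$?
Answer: $- \frac{26}{15} \approx -1.7333$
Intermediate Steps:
$d = \frac{2}{3}$ ($d = \left(- \frac{1}{6}\right) \left(-4\right) = \frac{2}{3} \approx 0.66667$)
$o{\left(v,w \right)} = \frac{\frac{2}{3} + w}{-10 + v}$ ($o{\left(v,w \right)} = \frac{w + \frac{2}{3}}{v - 10} = \frac{\frac{2}{3} + w}{-10 + v}$)
$t = - \frac{13}{15}$ ($t = \frac{\frac{2}{3} + 8}{-10 + 0} = \frac{1}{-10} \cdot \frac{26}{3} = \left(- \frac{1}{10}\right) \frac{26}{3} = - \frac{13}{15} \approx -0.86667$)
$\left(-1\right) \left(-2\right) t = \left(-1\right) \left(-2\right) \left(- \frac{13}{15}\right) = 2 \left(- \frac{13}{15}\right) = - \frac{26}{15}$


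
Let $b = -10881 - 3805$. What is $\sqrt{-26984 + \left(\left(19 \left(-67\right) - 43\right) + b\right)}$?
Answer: $i \sqrt{42986} \approx 207.33 i$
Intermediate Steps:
$b = -14686$
$\sqrt{-26984 + \left(\left(19 \left(-67\right) - 43\right) + b\right)} = \sqrt{-26984 + \left(\left(19 \left(-67\right) - 43\right) - 14686\right)} = \sqrt{-26984 - 16002} = \sqrt{-42986} = i \sqrt{42986}$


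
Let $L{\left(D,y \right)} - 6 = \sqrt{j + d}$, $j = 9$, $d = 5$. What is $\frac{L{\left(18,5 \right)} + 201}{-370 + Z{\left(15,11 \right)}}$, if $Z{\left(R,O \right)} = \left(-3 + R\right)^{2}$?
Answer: $- \frac{207}{226} - \frac{\sqrt{14}}{226} \approx -0.93249$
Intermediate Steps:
$L{\left(D,y \right)} = 6 + \sqrt{14}$ ($L{\left(D,y \right)} = 6 + \sqrt{9 + 5} = 6 + \sqrt{14}$)
$\frac{L{\left(18,5 \right)} + 201}{-370 + Z{\left(15,11 \right)}} = \frac{\left(6 + \sqrt{14}\right) + 201}{-370 + \left(-3 + 15\right)^{2}} = \frac{207 + \sqrt{14}}{-370 + 12^{2}} = \frac{207 + \sqrt{14}}{-370 + 144} = \frac{207 + \sqrt{14}}{-226} = \left(207 + \sqrt{14}\right) \left(- \frac{1}{226}\right) = - \frac{207}{226} - \frac{\sqrt{14}}{226}$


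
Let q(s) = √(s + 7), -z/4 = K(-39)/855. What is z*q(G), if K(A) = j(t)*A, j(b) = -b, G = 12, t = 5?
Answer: -52*√19/57 ≈ -3.9765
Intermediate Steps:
K(A) = -5*A (K(A) = (-1*5)*A = -5*A)
z = -52/57 (z = -4*(-5*(-39))/855 = -780/855 = -4*13/57 = -52/57 ≈ -0.91228)
q(s) = √(7 + s)
z*q(G) = -52*√(7 + 12)/57 = -52*√19/57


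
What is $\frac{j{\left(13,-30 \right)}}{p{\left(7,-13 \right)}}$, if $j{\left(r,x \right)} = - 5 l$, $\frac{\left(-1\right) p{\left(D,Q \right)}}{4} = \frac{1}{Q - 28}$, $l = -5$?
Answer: $\frac{1025}{4} \approx 256.25$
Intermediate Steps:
$p{\left(D,Q \right)} = - \frac{4}{-28 + Q}$ ($p{\left(D,Q \right)} = - \frac{4}{Q - 28} = - \frac{4}{-28 + Q}$)
$j{\left(r,x \right)} = 25$ ($j{\left(r,x \right)} = \left(-5\right) \left(-5\right) = 25$)
$\frac{j{\left(13,-30 \right)}}{p{\left(7,-13 \right)}} = \frac{25}{\left(-4\right) \frac{1}{-28 - 13}} = \frac{25}{\left(-4\right) \frac{1}{-41}} = \frac{25}{\left(-4\right) \left(- \frac{1}{41}\right)} = \frac{25}{\frac{4}{41}} = 25 \cdot \frac{41}{4} = \frac{1025}{4}$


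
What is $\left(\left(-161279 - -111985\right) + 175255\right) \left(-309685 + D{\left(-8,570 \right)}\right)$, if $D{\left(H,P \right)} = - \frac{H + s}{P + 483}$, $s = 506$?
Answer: $- \frac{4563970147187}{117} \approx -3.9008 \cdot 10^{10}$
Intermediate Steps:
$D{\left(H,P \right)} = - \frac{506 + H}{483 + P}$ ($D{\left(H,P \right)} = - \frac{H + 506}{P + 483} = - \frac{506 + H}{483 + P}$)
$\left(\left(-161279 - -111985\right) + 175255\right) \left(-309685 + D{\left(-8,570 \right)}\right) = \left(\left(-161279 - -111985\right) + 175255\right) \left(-309685 + \frac{-506 - -8}{483 + 570}\right) = \left(\left(-161279 + 111985\right) + 175255\right) \left(-309685 + \frac{-506 + 8}{1053}\right) = \left(-49294 + 175255\right) \left(-309685 + \frac{1}{1053} \left(-498\right)\right) = 125961 \left(-309685 - \frac{166}{351}\right) = 125961 \left(- \frac{108699601}{351}\right) = - \frac{4563970147187}{117}$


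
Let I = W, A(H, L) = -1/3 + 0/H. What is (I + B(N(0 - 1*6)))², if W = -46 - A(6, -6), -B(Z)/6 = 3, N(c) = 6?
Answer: 36481/9 ≈ 4053.4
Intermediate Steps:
B(Z) = -18 (B(Z) = -6*3 = -18)
A(H, L) = -⅓ (A(H, L) = -1*⅓ + 0 = -⅓ + 0 = -⅓)
W = -137/3 (W = -46 - 1*(-⅓) = -46 + ⅓ = -137/3 ≈ -45.667)
I = -137/3 ≈ -45.667
(I + B(N(0 - 1*6)))² = (-137/3 - 18)² = (-191/3)² = 36481/9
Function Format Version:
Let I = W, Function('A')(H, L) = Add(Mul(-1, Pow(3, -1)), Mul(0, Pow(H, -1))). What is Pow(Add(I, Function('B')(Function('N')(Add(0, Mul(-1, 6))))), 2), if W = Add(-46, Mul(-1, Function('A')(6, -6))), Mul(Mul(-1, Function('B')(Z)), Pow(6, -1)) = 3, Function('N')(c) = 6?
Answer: Rational(36481, 9) ≈ 4053.4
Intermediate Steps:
Function('B')(Z) = -18 (Function('B')(Z) = Mul(-6, 3) = -18)
Function('A')(H, L) = Rational(-1, 3) (Function('A')(H, L) = Add(Mul(-1, Rational(1, 3)), 0) = Add(Rational(-1, 3), 0) = Rational(-1, 3))
W = Rational(-137, 3) (W = Add(-46, Mul(-1, Rational(-1, 3))) = Add(-46, Rational(1, 3)) = Rational(-137, 3) ≈ -45.667)
I = Rational(-137, 3) ≈ -45.667
Pow(Add(I, Function('B')(Function('N')(Add(0, Mul(-1, 6))))), 2) = Pow(Add(Rational(-137, 3), -18), 2) = Pow(Rational(-191, 3), 2) = Rational(36481, 9)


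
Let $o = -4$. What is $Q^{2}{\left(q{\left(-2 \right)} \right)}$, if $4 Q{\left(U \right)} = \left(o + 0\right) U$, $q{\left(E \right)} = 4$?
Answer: $16$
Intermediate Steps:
$Q{\left(U \right)} = - U$ ($Q{\left(U \right)} = \frac{\left(-4 + 0\right) U}{4} = \frac{\left(-4\right) U}{4} = - U$)
$Q^{2}{\left(q{\left(-2 \right)} \right)} = \left(\left(-1\right) 4\right)^{2} = \left(-4\right)^{2} = 16$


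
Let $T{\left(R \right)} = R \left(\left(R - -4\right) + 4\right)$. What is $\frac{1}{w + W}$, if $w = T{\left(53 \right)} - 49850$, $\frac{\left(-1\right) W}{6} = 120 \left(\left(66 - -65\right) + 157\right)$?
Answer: $- \frac{1}{253977} \approx -3.9374 \cdot 10^{-6}$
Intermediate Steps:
$T{\left(R \right)} = R \left(8 + R\right)$ ($T{\left(R \right)} = R \left(\left(R + 4\right) + 4\right) = R \left(\left(4 + R\right) + 4\right) = R \left(8 + R\right)$)
$W = -207360$ ($W = - 6 \cdot 120 \left(\left(66 - -65\right) + 157\right) = - 6 \cdot 120 \left(\left(66 + 65\right) + 157\right) = - 6 \cdot 120 \left(131 + 157\right) = - 6 \cdot 120 \cdot 288 = \left(-6\right) 34560 = -207360$)
$w = -46617$ ($w = 53 \left(8 + 53\right) - 49850 = 53 \cdot 61 - 49850 = 3233 - 49850 = -46617$)
$\frac{1}{w + W} = \frac{1}{-46617 - 207360} = \frac{1}{-253977} = - \frac{1}{253977}$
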